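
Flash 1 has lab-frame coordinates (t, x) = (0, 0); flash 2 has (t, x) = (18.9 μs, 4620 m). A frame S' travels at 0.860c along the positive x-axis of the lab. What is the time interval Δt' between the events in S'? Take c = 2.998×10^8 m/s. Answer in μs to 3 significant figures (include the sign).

Δt' ≈ 11.1 μs

γ = 1/√(1 − 0.860²) = 1.9597
Δt' = γ(Δt − vΔx/c²) = 1.9597 × (18.9 μs − 0.860×4620 m / (2.998×10^8 m/s))
= 1.9597 × (5.6472 μs) = 11.1 μs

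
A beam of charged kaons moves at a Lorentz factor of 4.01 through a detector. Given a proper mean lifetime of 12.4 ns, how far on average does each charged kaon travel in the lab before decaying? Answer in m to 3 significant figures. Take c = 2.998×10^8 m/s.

d ≈ 14.4 m

β = √(1 − 1/γ²) = √(1 − 1/4.01²) = 0.96841
Dilated lifetime: Δt = γτ₀ = 4.01 × 12.4 ns = 49.724 ns
d = vΔt = 0.96841c × 49.724 ns = 2.9033×10^8 m/s × 4.9724×10^-8 s = 14.4 m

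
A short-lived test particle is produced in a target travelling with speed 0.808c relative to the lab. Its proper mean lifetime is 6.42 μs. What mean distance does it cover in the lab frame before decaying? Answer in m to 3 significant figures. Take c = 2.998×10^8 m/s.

γ = 1/√(1 − 0.808²) = 1.6973
Dilated lifetime: Δt = γτ₀ = 1.6973 × 6.42 μs = 10.896 μs
d = vΔt = 0.808c × 10.896 μs = 2.4224×10^8 m/s × 1.0896×10^-5 s = 2640 m

d ≈ 2640 m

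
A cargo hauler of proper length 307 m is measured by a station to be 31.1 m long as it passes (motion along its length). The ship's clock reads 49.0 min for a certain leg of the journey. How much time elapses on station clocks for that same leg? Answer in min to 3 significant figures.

Δt ≈ 484 min

Length contraction ⇒ γ = L₀/L = 307/31.1 = 9.8714
Time dilation: Δt = γτ₀ = 9.8714 × 49.0 min = 484 min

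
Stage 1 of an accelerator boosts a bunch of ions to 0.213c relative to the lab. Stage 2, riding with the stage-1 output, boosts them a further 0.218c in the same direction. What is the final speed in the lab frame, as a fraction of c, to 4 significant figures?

Compose boost 2: (0.218 + 0.213)/(1 + 0.218×0.213) = 0.4310/1.04643 = 0.4119

u ≈ 0.4119c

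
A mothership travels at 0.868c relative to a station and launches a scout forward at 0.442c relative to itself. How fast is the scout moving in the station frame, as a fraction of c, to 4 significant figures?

Compose boost 2: (0.442 + 0.868)/(1 + 0.442×0.868) = 1.310/1.38366 = 0.9468

u ≈ 0.9468c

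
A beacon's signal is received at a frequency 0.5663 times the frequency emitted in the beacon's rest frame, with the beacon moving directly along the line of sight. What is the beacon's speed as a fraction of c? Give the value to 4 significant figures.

β ≈ 0.5144

f_obs/f_src = √((1−β)/(1+β)) = 0.5663  ⇒  (1−β)/(1+β) = 0.320696
β = |1 − D²|/(1 + D²) = |1 − 0.320696|/(1 + 0.320696) = 0.5144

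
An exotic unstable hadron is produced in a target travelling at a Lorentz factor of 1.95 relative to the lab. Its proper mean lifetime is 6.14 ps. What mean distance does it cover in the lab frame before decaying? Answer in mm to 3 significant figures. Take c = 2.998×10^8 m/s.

d ≈ 3.08 mm

β = √(1 − 1/γ²) = √(1 − 1/1.95²) = 0.85850
Dilated lifetime: Δt = γτ₀ = 1.95 × 6.14 ps = 11.973 ps
d = vΔt = 0.85850c × 11.973 ps = 2.5738×10^8 m/s × 1.1973×10^-11 s = 3.08 mm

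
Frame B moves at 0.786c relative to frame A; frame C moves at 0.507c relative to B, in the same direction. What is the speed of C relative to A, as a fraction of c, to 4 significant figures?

Compose boost 2: (0.507 + 0.786)/(1 + 0.507×0.786) = 1.293/1.39850 = 0.9246

u ≈ 0.9246c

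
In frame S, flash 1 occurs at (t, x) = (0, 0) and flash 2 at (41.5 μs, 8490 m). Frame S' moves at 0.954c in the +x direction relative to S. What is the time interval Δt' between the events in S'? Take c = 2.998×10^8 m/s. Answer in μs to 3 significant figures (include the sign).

Δt' ≈ 48.3 μs

γ = 1/√(1 − 0.954²) = 3.3355
Δt' = γ(Δt − vΔx/c²) = 3.3355 × (41.5 μs − 0.954×8490 m / (2.998×10^8 m/s))
= 3.3355 × (14.484 μs) = 48.3 μs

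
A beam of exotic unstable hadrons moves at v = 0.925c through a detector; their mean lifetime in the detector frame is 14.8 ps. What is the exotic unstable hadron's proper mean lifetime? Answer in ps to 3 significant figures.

γ = 1/√(1 − 0.925²) = 2.6318
Proper time: τ₀ = Δt/γ = 14.8/2.6318 = 5.62 ps

τ₀ ≈ 5.62 ps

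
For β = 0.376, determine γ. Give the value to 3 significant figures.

γ = 1/√(1 − β²) = 1/√(1 − 0.376²) = 1/√(0.85862) = 1.08

γ ≈ 1.08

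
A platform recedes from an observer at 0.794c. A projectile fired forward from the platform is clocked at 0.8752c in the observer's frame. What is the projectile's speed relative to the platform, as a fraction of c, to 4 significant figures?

Inverse velocity addition: u' = (u − v)/(1 − uv/c²)
= (0.8752 − 0.794)/(1 − 0.8752×0.794) = 0.08120/0.305091 = 0.2661

u' ≈ 0.2661c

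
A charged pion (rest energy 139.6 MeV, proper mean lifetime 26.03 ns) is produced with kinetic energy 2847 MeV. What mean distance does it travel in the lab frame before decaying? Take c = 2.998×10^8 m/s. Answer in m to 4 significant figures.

γ = 1 + K/(m₀c²) = 1 + 2847/139.6 = 21.3940
β = √(1 − 1/γ²) = 0.998907
Dilated lifetime: γτ₀ = 21.3940 × 26.03 ns = 556.885 ns
d = βc·γτ₀ = 0.998907 × (2.998×10^8 m/s) × 5.56885×10^-7 s = 166.8 m

d ≈ 166.8 m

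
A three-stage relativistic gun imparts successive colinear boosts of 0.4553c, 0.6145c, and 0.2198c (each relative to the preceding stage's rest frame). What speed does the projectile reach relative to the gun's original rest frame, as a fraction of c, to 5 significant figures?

Compose boost 2: (0.6145 + 0.4553)/(1 + 0.6145×0.4553) = 1.0698/1.279782 = 0.8359237
Compose boost 3: (0.2198 + 0.8359237)/(1 + 0.2198×0.8359237) = 1.055724/1.183736 = 0.89186

u ≈ 0.89186c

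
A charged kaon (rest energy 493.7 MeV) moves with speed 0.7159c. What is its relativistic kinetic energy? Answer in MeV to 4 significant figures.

γ = 1/√(1 − 0.7159²) = 1.43225
K = (γ − 1)m₀c² = (1.43225 − 1) × 493.7 MeV = 0.432249 × 493.7 MeV = 213.4 MeV

K ≈ 213.4 MeV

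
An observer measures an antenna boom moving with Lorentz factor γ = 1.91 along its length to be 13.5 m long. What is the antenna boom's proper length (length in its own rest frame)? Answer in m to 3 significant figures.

L₀ ≈ 25.8 m

γ = 1.91 (given)
L₀ = γL = 1.91 × 13.5 = 25.8 m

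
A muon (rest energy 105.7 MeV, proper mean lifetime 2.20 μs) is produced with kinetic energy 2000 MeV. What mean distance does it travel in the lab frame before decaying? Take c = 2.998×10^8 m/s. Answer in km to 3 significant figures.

d ≈ 13.1 km

γ = 1 + K/(m₀c²) = 1 + 2000/105.7 = 19.921
β = √(1 − 1/γ²) = 0.99874
Dilated lifetime: γτ₀ = 19.921 × 2.20 μs = 43.827 μs
d = βc·γτ₀ = 0.99874 × (2.998×10^8 m/s) × 4.3827×10^-5 s = 13.1 km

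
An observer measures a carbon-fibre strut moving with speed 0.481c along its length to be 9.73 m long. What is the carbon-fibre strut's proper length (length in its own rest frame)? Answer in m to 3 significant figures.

L₀ ≈ 11.1 m

γ = 1/√(1 − 0.481²) = 1.1406
L₀ = γL = 1.1406 × 9.73 = 11.1 m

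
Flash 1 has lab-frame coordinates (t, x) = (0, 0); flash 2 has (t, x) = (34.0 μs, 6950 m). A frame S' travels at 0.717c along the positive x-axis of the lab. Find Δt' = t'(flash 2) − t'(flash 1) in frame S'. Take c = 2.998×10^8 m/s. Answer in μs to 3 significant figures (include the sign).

Δt' ≈ 24.9 μs

γ = 1/√(1 − 0.717²) = 1.4346
Δt' = γ(Δt − vΔx/c²) = 1.4346 × (34.0 μs − 0.717×6950 m / (2.998×10^8 m/s))
= 1.4346 × (17.378 μs) = 24.9 μs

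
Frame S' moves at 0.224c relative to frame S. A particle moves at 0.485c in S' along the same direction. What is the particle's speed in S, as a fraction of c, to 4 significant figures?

Relativistic velocity addition: u = (u' + v)/(1 + u'v/c²)
= (0.485 + 0.224)/(1 + 0.485×0.224) = 0.7090/1.10864 = 0.6395

u ≈ 0.6395c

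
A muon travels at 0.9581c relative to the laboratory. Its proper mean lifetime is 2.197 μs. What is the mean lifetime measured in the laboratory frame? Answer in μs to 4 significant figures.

Δt ≈ 7.670 μs

γ = 1/√(1 − 0.9581²) = 3.49121
Time dilation: Δt = γτ₀ = 3.49121 × 2.197 μs = 7.670 μs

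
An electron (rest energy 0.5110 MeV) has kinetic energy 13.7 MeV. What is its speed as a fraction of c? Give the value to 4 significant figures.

β ≈ 0.9994

γ = 1 + K/(m₀c²) = 1 + 13.7/0.5110 = 27.8102
β = √(1 − 1/γ²) = 0.9994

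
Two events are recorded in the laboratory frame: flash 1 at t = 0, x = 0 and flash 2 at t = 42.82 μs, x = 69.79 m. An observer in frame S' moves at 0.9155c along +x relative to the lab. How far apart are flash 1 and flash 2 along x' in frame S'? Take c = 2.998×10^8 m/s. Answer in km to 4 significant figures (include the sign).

Δx' ≈ -29.04 km

γ = 1/√(1 − 0.9155²) = 2.48560
Δx' = γ(Δx − vΔt) = 2.48560 × (69.79 m − 0.9155×(2.998×10^8 m/s)×42.82×10^-6 s)
= 2.48560 × (-11682.9 m) = -29.04 km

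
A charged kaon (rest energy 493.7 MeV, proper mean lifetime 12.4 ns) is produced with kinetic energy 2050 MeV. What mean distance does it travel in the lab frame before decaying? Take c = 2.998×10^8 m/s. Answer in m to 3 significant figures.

d ≈ 18.8 m

γ = 1 + K/(m₀c²) = 1 + 2050/493.7 = 5.1523
β = √(1 − 1/γ²) = 0.98098
Dilated lifetime: γτ₀ = 5.1523 × 12.4 ns = 63.889 ns
d = βc·γτ₀ = 0.98098 × (2.998×10^8 m/s) × 6.3889×10^-8 s = 18.8 m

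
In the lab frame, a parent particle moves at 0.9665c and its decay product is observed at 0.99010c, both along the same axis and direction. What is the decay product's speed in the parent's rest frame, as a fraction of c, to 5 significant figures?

u' ≈ 0.54797c

Inverse velocity addition: u' = (u − v)/(1 − uv/c²)
= (0.99010 − 0.9665)/(1 − 0.99010×0.9665) = 0.023600/0.04306835 = 0.54797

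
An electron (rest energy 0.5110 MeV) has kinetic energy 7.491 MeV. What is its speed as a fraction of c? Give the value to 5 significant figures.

β ≈ 0.99796

γ = 1 + K/(m₀c²) = 1 + 7.491/0.5110 = 15.65949
β = √(1 − 1/γ²) = 0.99796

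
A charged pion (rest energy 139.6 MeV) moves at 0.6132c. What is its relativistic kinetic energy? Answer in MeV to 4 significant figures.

γ = 1/√(1 − 0.6132²) = 1.26594
K = (γ − 1)m₀c² = (1.26594 − 1) × 139.6 MeV = 0.265939 × 139.6 MeV = 37.13 MeV

K ≈ 37.13 MeV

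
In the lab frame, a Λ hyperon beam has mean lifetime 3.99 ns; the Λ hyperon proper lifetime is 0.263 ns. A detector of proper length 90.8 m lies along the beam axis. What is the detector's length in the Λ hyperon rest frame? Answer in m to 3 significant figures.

L ≈ 5.99 m

Time dilation ⇒ γ = Δt/τ₀ = 3.99/0.263 = 15.171
Length contraction: L = L₀/γ = 90.8/15.171 = 5.99 m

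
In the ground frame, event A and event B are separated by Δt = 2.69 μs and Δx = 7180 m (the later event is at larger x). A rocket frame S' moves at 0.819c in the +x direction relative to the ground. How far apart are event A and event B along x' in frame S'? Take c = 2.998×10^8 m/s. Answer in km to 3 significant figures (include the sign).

γ = 1/√(1 − 0.819²) = 1.7428
Δx' = γ(Δx − vΔt) = 1.7428 × (7180 m − 0.819×(2.998×10^8 m/s)×2.69×10^-6 s)
= 1.7428 × (6519.5 m) = 11.4 km

Δx' ≈ 11.4 km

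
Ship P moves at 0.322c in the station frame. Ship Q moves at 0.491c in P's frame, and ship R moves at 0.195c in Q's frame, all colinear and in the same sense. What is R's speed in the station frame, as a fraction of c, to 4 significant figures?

Compose boost 2: (0.491 + 0.322)/(1 + 0.491×0.322) = 0.8130/1.15810 = 0.702011
Compose boost 3: (0.195 + 0.702011)/(1 + 0.195×0.702011) = 0.897011/1.13689 = 0.7890

u ≈ 0.7890c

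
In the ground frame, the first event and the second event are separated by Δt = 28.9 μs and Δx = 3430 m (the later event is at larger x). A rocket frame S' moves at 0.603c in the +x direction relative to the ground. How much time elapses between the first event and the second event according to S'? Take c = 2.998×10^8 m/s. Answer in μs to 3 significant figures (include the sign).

Δt' ≈ 27.6 μs

γ = 1/√(1 − 0.603²) = 1.2535
Δt' = γ(Δt − vΔx/c²) = 1.2535 × (28.9 μs − 0.603×3430 m / (2.998×10^8 m/s))
= 1.2535 × (22.001 μs) = 27.6 μs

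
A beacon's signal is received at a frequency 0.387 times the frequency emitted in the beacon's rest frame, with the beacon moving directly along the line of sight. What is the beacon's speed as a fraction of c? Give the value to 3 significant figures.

f_obs/f_src = √((1−β)/(1+β)) = 0.387  ⇒  (1−β)/(1+β) = 0.14977
β = |1 − D²|/(1 + D²) = |1 − 0.14977|/(1 + 0.14977) = 0.739

β ≈ 0.739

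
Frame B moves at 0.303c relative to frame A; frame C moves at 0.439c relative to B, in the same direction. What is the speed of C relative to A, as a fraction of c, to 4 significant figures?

u ≈ 0.6549c

Compose boost 2: (0.439 + 0.303)/(1 + 0.439×0.303) = 0.7420/1.13302 = 0.6549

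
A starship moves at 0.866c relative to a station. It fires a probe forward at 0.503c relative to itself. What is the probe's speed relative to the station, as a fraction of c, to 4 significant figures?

u ≈ 0.9536c

Relativistic velocity addition: u = (u' + v)/(1 + u'v/c²)
= (0.503 + 0.866)/(1 + 0.503×0.866) = 1.369/1.43560 = 0.9536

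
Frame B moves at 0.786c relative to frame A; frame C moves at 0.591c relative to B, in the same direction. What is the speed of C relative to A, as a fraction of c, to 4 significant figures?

Compose boost 2: (0.591 + 0.786)/(1 + 0.591×0.786) = 1.377/1.46453 = 0.9402

u ≈ 0.9402c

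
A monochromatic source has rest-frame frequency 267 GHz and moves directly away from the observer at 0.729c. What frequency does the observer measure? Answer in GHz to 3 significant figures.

f_obs ≈ 106 GHz

Relativistic Doppler: f_obs = f_src √((1−β)/(1+β))
= 267 × √(0.27100/1.7290) = 267 × 0.39590 = 106 GHz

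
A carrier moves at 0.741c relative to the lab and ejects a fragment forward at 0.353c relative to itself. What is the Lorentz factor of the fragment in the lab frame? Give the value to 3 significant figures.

u_lab = (0.353 + 0.741)/(1 + 0.353×0.741) = 1.094/1.26157 = 0.867171
γ = 1/√(1 − 0.867171²) = 2.01

γ ≈ 2.01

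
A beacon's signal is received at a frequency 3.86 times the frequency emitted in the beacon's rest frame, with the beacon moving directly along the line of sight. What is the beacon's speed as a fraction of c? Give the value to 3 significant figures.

β ≈ 0.874

f_obs/f_src = √((1+β)/(1−β)) = 3.86  ⇒  (1+β)/(1−β) = 14.900
β = |1 − D²|/(1 + D²) = |1 − 14.900|/(1 + 14.900) = 0.874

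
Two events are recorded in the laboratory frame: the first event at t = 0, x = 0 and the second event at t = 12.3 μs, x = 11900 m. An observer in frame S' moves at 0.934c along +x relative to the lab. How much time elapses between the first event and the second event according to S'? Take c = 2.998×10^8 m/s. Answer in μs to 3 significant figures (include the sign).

γ = 1/√(1 − 0.934²) = 2.7990
Δt' = γ(Δt − vΔx/c²) = 2.7990 × (12.3 μs − 0.934×11900 m / (2.998×10^8 m/s))
= 2.7990 × (-24.773 μs) = -69.3 μs

Δt' ≈ -69.3 μs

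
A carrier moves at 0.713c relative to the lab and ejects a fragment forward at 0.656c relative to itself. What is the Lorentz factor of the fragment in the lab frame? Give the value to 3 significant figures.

u_lab = (0.656 + 0.713)/(1 + 0.656×0.713) = 1.369/1.46773 = 0.932734
γ = 1/√(1 − 0.932734²) = 2.77

γ ≈ 2.77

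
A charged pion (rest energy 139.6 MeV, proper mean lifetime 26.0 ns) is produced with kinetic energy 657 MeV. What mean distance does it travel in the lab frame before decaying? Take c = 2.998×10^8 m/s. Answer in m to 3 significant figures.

γ = 1 + K/(m₀c²) = 1 + 657/139.6 = 5.7063
β = √(1 − 1/γ²) = 0.98452
Dilated lifetime: γτ₀ = 5.7063 × 26.0 ns = 148.36 ns
d = βc·γτ₀ = 0.98452 × (2.998×10^8 m/s) × 1.4836×10^-7 s = 43.8 m

d ≈ 43.8 m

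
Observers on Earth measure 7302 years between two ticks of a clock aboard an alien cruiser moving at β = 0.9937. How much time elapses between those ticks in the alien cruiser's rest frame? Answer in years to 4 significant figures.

γ = 1/√(1 − 0.9937²) = 8.92277
Proper time: τ₀ = Δt/γ = 7302/8.92277 = 818.4 years

τ₀ ≈ 818.4 years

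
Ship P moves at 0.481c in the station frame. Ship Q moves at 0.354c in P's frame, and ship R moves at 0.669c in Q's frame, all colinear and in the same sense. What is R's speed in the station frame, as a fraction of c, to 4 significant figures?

u ≈ 0.9358c

Compose boost 2: (0.354 + 0.481)/(1 + 0.354×0.481) = 0.8350/1.17027 = 0.713508
Compose boost 3: (0.669 + 0.713508)/(1 + 0.669×0.713508) = 1.38251/1.47734 = 0.9358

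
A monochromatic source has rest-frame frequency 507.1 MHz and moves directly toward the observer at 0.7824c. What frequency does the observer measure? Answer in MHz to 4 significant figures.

f_obs ≈ 1451 MHz

Relativistic Doppler: f_obs = f_src √((1+β)/(1−β))
= 507.1 × √(1.78240/0.217600) = 507.1 × 2.86202 = 1451 MHz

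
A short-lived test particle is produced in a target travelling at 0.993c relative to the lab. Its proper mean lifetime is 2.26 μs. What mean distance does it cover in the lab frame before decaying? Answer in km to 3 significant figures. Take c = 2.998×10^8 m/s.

γ = 1/√(1 − 0.993²) = 8.4664
Dilated lifetime: Δt = γτ₀ = 8.4664 × 2.26 μs = 19.134 μs
d = vΔt = 0.993c × 19.134 μs = 2.9770×10^8 m/s × 1.9134×10^-5 s = 5.70 km

d ≈ 5.70 km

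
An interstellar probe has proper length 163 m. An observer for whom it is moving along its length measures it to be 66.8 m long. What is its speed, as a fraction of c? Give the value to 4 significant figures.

γ = L₀/L = 163/66.8 = 2.44012
β = √(1 − 1/γ²) = 0.9122

β ≈ 0.9122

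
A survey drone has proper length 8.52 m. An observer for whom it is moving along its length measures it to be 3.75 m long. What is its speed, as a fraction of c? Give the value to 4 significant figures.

γ = L₀/L = 8.52/3.75 = 2.27200
β = √(1 − 1/γ²) = 0.8979

β ≈ 0.8979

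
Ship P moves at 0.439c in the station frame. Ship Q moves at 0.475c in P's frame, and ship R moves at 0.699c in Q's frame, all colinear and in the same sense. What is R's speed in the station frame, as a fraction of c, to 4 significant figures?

Compose boost 2: (0.475 + 0.439)/(1 + 0.475×0.439) = 0.9140/1.20853 = 0.756294
Compose boost 3: (0.699 + 0.756294)/(1 + 0.699×0.756294) = 1.45529/1.52865 = 0.9520

u ≈ 0.9520c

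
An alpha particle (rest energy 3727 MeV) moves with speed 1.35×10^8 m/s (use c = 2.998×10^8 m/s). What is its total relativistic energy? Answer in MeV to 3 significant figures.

β = v/c = 1.35×10^8 / 2.998×10^8 = 0.45030
γ = 1/√(1 − 0.45030²) = 1.1200
E = γm₀c² = 1.1200 × 3727 MeV = 4170 MeV

E ≈ 4170 MeV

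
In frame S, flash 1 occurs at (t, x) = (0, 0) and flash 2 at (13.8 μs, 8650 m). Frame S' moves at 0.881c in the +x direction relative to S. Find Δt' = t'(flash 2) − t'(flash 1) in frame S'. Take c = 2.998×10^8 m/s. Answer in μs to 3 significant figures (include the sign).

Δt' ≈ -24.6 μs

γ = 1/√(1 − 0.881²) = 2.1136
Δt' = γ(Δt − vΔx/c²) = 2.1136 × (13.8 μs − 0.881×8650 m / (2.998×10^8 m/s))
= 2.1136 × (-11.619 μs) = -24.6 μs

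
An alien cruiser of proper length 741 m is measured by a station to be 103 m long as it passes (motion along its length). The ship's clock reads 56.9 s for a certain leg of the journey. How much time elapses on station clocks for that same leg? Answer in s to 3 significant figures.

Length contraction ⇒ γ = L₀/L = 741/103 = 7.1942
Time dilation: Δt = γτ₀ = 7.1942 × 56.9 s = 409 s

Δt ≈ 409 s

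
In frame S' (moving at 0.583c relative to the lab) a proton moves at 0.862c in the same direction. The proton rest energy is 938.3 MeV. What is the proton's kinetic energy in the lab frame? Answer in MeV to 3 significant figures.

u_lab = (0.862 + 0.583)/(1 + 0.862×0.583) = 0.961701
γ = 1/√(1 − 0.961701²) = 3.6483
K = (γ − 1)m₀c² = (3.6483 − 1) × 938.3 = 2.6483 × 938.3 = 2480 MeV

K ≈ 2480 MeV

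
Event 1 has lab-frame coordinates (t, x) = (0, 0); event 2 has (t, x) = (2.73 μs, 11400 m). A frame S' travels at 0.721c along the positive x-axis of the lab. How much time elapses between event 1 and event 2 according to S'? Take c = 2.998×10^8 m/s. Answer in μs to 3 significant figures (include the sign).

Δt' ≈ -35.6 μs

γ = 1/√(1 − 0.721²) = 1.4431
Δt' = γ(Δt − vΔx/c²) = 1.4431 × (2.73 μs − 0.721×11400 m / (2.998×10^8 m/s))
= 1.4431 × (-24.686 μs) = -35.6 μs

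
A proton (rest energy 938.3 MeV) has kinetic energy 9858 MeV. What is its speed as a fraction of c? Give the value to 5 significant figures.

β ≈ 0.99622

γ = 1 + K/(m₀c²) = 1 + 9858/938.3 = 11.50623
β = √(1 − 1/γ²) = 0.99622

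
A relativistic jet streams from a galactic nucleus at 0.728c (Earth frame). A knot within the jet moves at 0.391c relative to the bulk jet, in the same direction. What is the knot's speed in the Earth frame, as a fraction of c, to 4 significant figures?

Relativistic velocity addition: u = (u' + v)/(1 + u'v/c²)
= (0.391 + 0.728)/(1 + 0.391×0.728) = 1.119/1.28465 = 0.8711

u ≈ 0.8711c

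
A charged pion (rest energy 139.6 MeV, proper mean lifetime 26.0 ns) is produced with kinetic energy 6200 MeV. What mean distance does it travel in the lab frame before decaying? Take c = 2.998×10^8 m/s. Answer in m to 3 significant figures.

γ = 1 + K/(m₀c²) = 1 + 6200/139.6 = 45.413
β = √(1 − 1/γ²) = 0.99976
Dilated lifetime: γτ₀ = 45.413 × 26.0 ns = 1180.7 ns
d = βc·γτ₀ = 0.99976 × (2.998×10^8 m/s) × 1.1807×10^-6 s = 354 m

d ≈ 354 m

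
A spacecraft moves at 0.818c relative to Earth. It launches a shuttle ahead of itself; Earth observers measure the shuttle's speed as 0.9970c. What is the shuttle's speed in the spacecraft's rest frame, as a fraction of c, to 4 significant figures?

u' ≈ 0.9704c

Inverse velocity addition: u' = (u − v)/(1 − uv/c²)
= (0.9970 − 0.818)/(1 − 0.9970×0.818) = 0.1790/0.184454 = 0.9704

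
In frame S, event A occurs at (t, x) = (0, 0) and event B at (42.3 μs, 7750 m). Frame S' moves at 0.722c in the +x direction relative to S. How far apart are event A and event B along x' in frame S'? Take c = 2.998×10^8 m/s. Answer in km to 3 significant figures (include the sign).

γ = 1/√(1 − 0.722²) = 1.4453
Δx' = γ(Δx − vΔt) = 1.4453 × (7750 m − 0.722×(2.998×10^8 m/s)×42.3×10^-6 s)
= 1.4453 × (-1406.1 m) = -2.03 km

Δx' ≈ -2.03 km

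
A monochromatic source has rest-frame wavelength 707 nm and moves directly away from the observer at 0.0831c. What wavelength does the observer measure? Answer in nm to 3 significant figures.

Relativistic Doppler: λ_obs = λ_src √((1+β)/(1−β))
= 707 × √(1.0831/0.91690) = 707 × 1.0869 = 768 nm

λ_obs ≈ 768 nm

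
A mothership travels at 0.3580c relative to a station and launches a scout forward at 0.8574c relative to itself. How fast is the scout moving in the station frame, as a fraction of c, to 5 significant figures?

Compose boost 2: (0.8574 + 0.3580)/(1 + 0.8574×0.3580) = 1.2154/1.306949 = 0.92995

u ≈ 0.92995c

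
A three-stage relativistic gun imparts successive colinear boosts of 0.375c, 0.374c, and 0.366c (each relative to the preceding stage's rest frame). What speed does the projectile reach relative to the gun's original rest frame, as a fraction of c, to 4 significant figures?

Compose boost 2: (0.374 + 0.375)/(1 + 0.374×0.375) = 0.7490/1.14025 = 0.656873
Compose boost 3: (0.366 + 0.656873)/(1 + 0.366×0.656873) = 1.02287/1.24042 = 0.8246

u ≈ 0.8246c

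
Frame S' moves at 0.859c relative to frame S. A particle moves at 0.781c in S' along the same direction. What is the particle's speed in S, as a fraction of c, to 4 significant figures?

Relativistic velocity addition: u = (u' + v)/(1 + u'v/c²)
= (0.781 + 0.859)/(1 + 0.781×0.859) = 1.640/1.67088 = 0.9815

u ≈ 0.9815c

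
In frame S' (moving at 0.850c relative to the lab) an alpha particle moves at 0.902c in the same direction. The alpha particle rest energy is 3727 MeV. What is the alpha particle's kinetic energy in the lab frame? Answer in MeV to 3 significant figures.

u_lab = (0.902 + 0.850)/(1 + 0.902×0.850) = 0.991679
γ = 1/√(1 − 0.991679²) = 7.7681
K = (γ − 1)m₀c² = (7.7681 − 1) × 3727 = 6.7681 × 3727 = 25200 MeV

K ≈ 25200 MeV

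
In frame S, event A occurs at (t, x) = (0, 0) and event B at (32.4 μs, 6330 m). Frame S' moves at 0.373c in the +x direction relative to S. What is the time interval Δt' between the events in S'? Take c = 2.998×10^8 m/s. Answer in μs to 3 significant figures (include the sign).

Δt' ≈ 26.4 μs

γ = 1/√(1 − 0.373²) = 1.0778
Δt' = γ(Δt − vΔx/c²) = 1.0778 × (32.4 μs − 0.373×6330 m / (2.998×10^8 m/s))
= 1.0778 × (24.524 μs) = 26.4 μs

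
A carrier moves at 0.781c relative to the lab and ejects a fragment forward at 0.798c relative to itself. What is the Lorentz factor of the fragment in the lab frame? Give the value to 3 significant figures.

u_lab = (0.798 + 0.781)/(1 + 0.798×0.781) = 1.579/1.62324 = 0.972747
γ = 1/√(1 − 0.972747²) = 4.31

γ ≈ 4.31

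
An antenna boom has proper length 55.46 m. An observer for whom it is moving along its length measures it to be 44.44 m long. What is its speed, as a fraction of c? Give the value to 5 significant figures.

γ = L₀/L = 55.46/44.44 = 1.247975
β = √(1 − 1/γ²) = 0.59827

β ≈ 0.59827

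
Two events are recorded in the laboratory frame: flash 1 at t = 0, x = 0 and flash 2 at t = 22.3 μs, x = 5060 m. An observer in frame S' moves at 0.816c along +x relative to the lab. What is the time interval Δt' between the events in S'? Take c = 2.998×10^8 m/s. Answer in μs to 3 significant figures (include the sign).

Δt' ≈ 14.8 μs

γ = 1/√(1 − 0.816²) = 1.7299
Δt' = γ(Δt − vΔx/c²) = 1.7299 × (22.3 μs − 0.816×5060 m / (2.998×10^8 m/s))
= 1.7299 × (8.5276 μs) = 14.8 μs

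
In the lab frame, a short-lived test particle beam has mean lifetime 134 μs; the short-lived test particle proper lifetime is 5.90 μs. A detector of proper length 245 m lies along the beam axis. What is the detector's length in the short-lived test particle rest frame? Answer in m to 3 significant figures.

L ≈ 10.8 m

Time dilation ⇒ γ = Δt/τ₀ = 134/5.90 = 22.712
Length contraction: L = L₀/γ = 245/22.712 = 10.8 m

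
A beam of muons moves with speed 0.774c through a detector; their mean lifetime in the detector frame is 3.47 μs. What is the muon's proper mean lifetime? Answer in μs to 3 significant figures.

τ₀ ≈ 2.20 μs

γ = 1/√(1 − 0.774²) = 1.5793
Proper time: τ₀ = Δt/γ = 3.47/1.5793 = 2.20 μs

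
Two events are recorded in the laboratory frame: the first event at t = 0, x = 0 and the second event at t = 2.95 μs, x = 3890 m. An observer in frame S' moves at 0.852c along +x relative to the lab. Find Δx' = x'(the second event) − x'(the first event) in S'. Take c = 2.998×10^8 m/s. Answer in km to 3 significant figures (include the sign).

γ = 1/√(1 − 0.852²) = 1.9101
Δx' = γ(Δx − vΔt) = 1.9101 × (3890 m − 0.852×(2.998×10^8 m/s)×2.95×10^-6 s)
= 1.9101 × (3136.5 m) = 5.99 km

Δx' ≈ 5.99 km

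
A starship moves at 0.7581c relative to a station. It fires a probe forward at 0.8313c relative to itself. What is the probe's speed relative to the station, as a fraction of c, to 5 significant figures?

u ≈ 0.97497c

Relativistic velocity addition: u = (u' + v)/(1 + u'v/c²)
= (0.8313 + 0.7581)/(1 + 0.8313×0.7581) = 1.5894/1.630209 = 0.97497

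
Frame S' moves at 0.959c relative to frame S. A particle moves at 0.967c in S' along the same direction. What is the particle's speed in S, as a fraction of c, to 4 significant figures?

u ≈ 0.9993c

Relativistic velocity addition: u = (u' + v)/(1 + u'v/c²)
= (0.967 + 0.959)/(1 + 0.967×0.959) = 1.926/1.92735 = 0.9993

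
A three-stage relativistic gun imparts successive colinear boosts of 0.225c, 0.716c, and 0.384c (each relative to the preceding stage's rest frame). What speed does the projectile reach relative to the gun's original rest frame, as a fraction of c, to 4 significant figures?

u ≈ 0.9109c

Compose boost 2: (0.716 + 0.225)/(1 + 0.716×0.225) = 0.9410/1.16110 = 0.810438
Compose boost 3: (0.384 + 0.810438)/(1 + 0.384×0.810438) = 1.19444/1.31121 = 0.9109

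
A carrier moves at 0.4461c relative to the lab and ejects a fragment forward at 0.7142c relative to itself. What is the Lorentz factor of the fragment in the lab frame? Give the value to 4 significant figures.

u_lab = (0.7142 + 0.4461)/(1 + 0.7142×0.4461) = 1.1603/1.318605 = 0.8799453
γ = 1/√(1 − 0.8799453²) = 2.105

γ ≈ 2.105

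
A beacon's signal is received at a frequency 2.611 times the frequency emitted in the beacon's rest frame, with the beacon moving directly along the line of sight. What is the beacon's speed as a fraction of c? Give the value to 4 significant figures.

f_obs/f_src = √((1+β)/(1−β)) = 2.611  ⇒  (1+β)/(1−β) = 6.81732
β = |1 − D²|/(1 + D²) = |1 − 6.81732|/(1 + 6.81732) = 0.7442

β ≈ 0.7442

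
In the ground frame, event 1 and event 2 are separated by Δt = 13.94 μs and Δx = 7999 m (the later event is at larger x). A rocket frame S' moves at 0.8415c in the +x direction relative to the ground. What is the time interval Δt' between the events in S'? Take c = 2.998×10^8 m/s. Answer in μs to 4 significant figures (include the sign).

γ = 1/√(1 − 0.8415²) = 1.85097
Δt' = γ(Δt − vΔx/c²) = 1.85097 × (13.94 μs − 0.8415×7999 m / (2.998×10^8 m/s))
= 1.85097 × (-8.51216 μs) = -15.76 μs

Δt' ≈ -15.76 μs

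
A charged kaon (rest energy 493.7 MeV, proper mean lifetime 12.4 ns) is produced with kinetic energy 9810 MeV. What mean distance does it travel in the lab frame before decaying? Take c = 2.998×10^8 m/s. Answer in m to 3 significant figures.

γ = 1 + K/(m₀c²) = 1 + 9810/493.7 = 20.870
β = √(1 − 1/γ²) = 0.99885
Dilated lifetime: γτ₀ = 20.870 × 12.4 ns = 258.79 ns
d = βc·γτ₀ = 0.99885 × (2.998×10^8 m/s) × 2.5879×10^-7 s = 77.5 m

d ≈ 77.5 m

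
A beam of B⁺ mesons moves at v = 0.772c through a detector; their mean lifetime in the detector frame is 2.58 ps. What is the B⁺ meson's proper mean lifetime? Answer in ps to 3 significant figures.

γ = 1/√(1 − 0.772²) = 1.5733
Proper time: τ₀ = Δt/γ = 2.58/1.5733 = 1.64 ps

τ₀ ≈ 1.64 ps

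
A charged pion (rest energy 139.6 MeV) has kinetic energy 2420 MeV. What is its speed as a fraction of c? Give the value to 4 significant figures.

β ≈ 0.9985

γ = 1 + K/(m₀c²) = 1 + 2420/139.6 = 18.3352
β = √(1 − 1/γ²) = 0.9985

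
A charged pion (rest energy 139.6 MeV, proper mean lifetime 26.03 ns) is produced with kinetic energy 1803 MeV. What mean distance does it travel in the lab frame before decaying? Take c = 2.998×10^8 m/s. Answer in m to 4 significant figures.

d ≈ 108.3 m

γ = 1 + K/(m₀c²) = 1 + 1803/139.6 = 13.9155
β = √(1 − 1/γ²) = 0.997415
Dilated lifetime: γτ₀ = 13.9155 × 26.03 ns = 362.220 ns
d = βc·γτ₀ = 0.997415 × (2.998×10^8 m/s) × 3.62220×10^-7 s = 108.3 m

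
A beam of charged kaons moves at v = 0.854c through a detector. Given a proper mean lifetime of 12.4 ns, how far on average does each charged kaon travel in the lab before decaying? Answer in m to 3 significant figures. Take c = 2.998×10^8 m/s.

d ≈ 6.10 m

γ = 1/√(1 − 0.854²) = 1.9221
Dilated lifetime: Δt = γτ₀ = 1.9221 × 12.4 ns = 23.834 ns
d = vΔt = 0.854c × 23.834 ns = 2.5603×10^8 m/s × 2.3834×10^-8 s = 6.10 m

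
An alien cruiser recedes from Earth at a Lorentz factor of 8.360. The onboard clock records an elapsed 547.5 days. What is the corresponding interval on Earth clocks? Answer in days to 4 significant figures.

γ = 8.360 (given)
Time dilation: Δt = γτ₀ = 8.360 × 547.5 days = 4577 days

Δt ≈ 4577 days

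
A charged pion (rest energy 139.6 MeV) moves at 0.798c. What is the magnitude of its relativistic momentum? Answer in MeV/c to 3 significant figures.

γ = 1/√(1 − 0.798²) = 1.6593
p = γβm₀c = 1.6593 × 0.798 × 139.6 MeV/c = 185 MeV/c

p ≈ 185 MeV/c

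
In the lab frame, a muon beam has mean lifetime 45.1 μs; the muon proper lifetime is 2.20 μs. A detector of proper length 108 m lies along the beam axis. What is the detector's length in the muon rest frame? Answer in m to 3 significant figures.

Time dilation ⇒ γ = Δt/τ₀ = 45.1/2.20 = 20.500
Length contraction: L = L₀/γ = 108/20.500 = 5.27 m

L ≈ 5.27 m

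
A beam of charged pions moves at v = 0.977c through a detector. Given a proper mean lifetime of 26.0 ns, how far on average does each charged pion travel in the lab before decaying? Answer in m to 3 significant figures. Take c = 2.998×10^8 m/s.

γ = 1/√(1 − 0.977²) = 4.6896
Dilated lifetime: Δt = γτ₀ = 4.6896 × 26.0 ns = 121.93 ns
d = vΔt = 0.977c × 121.93 ns = 2.9290×10^8 m/s × 1.2193×10^-7 s = 35.7 m

d ≈ 35.7 m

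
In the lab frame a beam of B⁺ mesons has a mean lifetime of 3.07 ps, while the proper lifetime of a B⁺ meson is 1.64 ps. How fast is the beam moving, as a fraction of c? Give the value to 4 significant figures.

γ = Δt/τ₀ = 3.07/1.64 = 1.87195
β = √(1 − 1/γ²) = √(1 − 1/1.87195²) = 0.8454

β ≈ 0.8454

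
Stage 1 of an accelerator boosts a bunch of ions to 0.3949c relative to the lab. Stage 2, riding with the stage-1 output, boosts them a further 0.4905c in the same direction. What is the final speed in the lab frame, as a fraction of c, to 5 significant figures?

Compose boost 2: (0.4905 + 0.3949)/(1 + 0.4905×0.3949) = 0.88540/1.193698 = 0.74173

u ≈ 0.74173c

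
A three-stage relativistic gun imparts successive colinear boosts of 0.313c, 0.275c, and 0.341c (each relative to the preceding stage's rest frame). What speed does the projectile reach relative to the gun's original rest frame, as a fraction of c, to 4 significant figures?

u ≈ 0.7449c

Compose boost 2: (0.275 + 0.313)/(1 + 0.275×0.313) = 0.5880/1.08608 = 0.541399
Compose boost 3: (0.341 + 0.541399)/(1 + 0.341×0.541399) = 0.882399/1.18462 = 0.7449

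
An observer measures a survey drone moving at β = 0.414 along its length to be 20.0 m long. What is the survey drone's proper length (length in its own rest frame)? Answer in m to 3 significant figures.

L₀ ≈ 22.0 m

γ = 1/√(1 − 0.414²) = 1.0986
L₀ = γL = 1.0986 × 20.0 = 22.0 m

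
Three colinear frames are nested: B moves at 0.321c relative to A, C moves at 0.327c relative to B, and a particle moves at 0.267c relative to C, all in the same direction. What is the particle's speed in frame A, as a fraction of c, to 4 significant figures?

u ≈ 0.7379c

Compose boost 2: (0.327 + 0.321)/(1 + 0.327×0.321) = 0.6480/1.10497 = 0.586443
Compose boost 3: (0.267 + 0.586443)/(1 + 0.267×0.586443) = 0.853443/1.15658 = 0.7379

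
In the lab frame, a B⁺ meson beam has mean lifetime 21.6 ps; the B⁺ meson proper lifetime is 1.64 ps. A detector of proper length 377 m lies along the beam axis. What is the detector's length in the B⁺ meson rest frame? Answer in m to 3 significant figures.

L ≈ 28.6 m

Time dilation ⇒ γ = Δt/τ₀ = 21.6/1.64 = 13.171
Length contraction: L = L₀/γ = 377/13.171 = 28.6 m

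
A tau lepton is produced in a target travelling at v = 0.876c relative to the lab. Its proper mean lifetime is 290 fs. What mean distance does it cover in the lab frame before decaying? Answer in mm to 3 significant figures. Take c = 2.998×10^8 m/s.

d ≈ 0.158 mm

γ = 1/√(1 − 0.876²) = 2.0734
Dilated lifetime: Δt = γτ₀ = 2.0734 × 290 fs = 601.27 fs
d = vΔt = 0.876c × 601.27 fs = 2.6262×10^8 m/s × 6.0127×10^-13 s = 0.158 mm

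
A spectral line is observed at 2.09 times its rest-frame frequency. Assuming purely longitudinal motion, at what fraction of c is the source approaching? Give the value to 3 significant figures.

β ≈ 0.627

f_obs/f_src = √((1+β)/(1−β)) = 2.09  ⇒  (1+β)/(1−β) = 4.3681
β = |1 − D²|/(1 + D²) = |1 − 4.3681|/(1 + 4.3681) = 0.627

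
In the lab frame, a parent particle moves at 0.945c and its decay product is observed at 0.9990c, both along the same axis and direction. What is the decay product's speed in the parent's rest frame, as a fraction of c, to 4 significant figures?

Inverse velocity addition: u' = (u − v)/(1 − uv/c²)
= (0.9990 − 0.945)/(1 − 0.9990×0.945) = 0.05400/0.0559450 = 0.9652

u' ≈ 0.9652c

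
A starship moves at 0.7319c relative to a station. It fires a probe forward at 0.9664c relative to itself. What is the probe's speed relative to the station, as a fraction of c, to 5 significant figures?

Relativistic velocity addition: u = (u' + v)/(1 + u'v/c²)
= (0.9664 + 0.7319)/(1 + 0.9664×0.7319) = 1.6983/1.707308 = 0.99472

u ≈ 0.99472c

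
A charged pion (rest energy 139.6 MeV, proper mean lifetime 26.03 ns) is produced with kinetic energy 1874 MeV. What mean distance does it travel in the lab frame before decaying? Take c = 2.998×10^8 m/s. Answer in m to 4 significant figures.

γ = 1 + K/(m₀c²) = 1 + 1874/139.6 = 14.4241
β = √(1 − 1/γ²) = 0.997594
Dilated lifetime: γτ₀ = 14.4241 × 26.03 ns = 375.459 ns
d = βc·γτ₀ = 0.997594 × (2.998×10^8 m/s) × 3.75459×10^-7 s = 112.3 m

d ≈ 112.3 m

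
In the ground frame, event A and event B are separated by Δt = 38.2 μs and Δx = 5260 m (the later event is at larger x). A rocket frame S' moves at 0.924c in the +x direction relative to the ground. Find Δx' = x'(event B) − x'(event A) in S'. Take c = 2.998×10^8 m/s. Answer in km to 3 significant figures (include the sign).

γ = 1/√(1 − 0.924²) = 2.6151
Δx' = γ(Δx − vΔt) = 2.6151 × (5260 m − 0.924×(2.998×10^8 m/s)×38.2×10^-6 s)
= 2.6151 × (-5322.0 m) = -13.9 km

Δx' ≈ -13.9 km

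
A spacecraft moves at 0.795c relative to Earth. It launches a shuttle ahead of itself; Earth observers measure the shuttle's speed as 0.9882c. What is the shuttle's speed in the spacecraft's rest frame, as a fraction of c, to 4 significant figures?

Inverse velocity addition: u' = (u − v)/(1 − uv/c²)
= (0.9882 − 0.795)/(1 − 0.9882×0.795) = 0.1932/0.214381 = 0.9012

u' ≈ 0.9012c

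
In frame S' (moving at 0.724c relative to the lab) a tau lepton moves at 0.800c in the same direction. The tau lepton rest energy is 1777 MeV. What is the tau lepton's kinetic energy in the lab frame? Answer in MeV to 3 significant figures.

K ≈ 5000 MeV

u_lab = (0.800 + 0.724)/(1 + 0.800×0.724) = 0.965046
γ = 1/√(1 − 0.965046²) = 3.8156
K = (γ − 1)m₀c² = (3.8156 − 1) × 1777 = 2.8156 × 1777 = 5000 MeV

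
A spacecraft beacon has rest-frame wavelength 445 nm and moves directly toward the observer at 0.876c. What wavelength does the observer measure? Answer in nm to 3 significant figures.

λ_obs ≈ 114 nm

Relativistic Doppler: λ_obs = λ_src √((1−β)/(1+β))
= 445 × √(0.12400/1.8760) = 445 × 0.25710 = 114 nm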